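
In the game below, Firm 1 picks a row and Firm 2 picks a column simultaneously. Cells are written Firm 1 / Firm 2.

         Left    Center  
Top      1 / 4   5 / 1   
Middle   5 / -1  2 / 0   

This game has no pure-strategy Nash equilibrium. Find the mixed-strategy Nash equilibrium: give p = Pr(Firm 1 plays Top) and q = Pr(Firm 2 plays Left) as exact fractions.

In a mixed NE each player is indifferent between their pure strategies, so the opponent's mix sets the indifference.
Firm 2 indifferent between Left and Center: p·4 + (1−p)·(-1) = p·1 + (1−p)·0 ⟹ (-1) + 5p = 0 + 1p ⟹ p = 1/4.
Firm 1 indifferent between Top and Middle: q·1 + (1−q)·5 = q·5 + (1−q)·2 ⟹ 5 + (-4)q = 2 + 3q ⟹ q = 3/7.

p = 1/4, q = 3/7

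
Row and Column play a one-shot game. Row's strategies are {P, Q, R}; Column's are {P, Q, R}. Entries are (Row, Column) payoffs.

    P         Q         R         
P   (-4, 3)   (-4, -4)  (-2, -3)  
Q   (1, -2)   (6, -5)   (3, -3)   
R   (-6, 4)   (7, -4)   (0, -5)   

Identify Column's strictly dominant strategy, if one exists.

Check whether one of Column's strategies beats all alternatives regardless of what the opponent does.
P strictly dominates: vs P: 3 > each of {-4, -3}; vs Q: -2 > each of {-5, -3}; vs R: 4 > each of {-4, -5}.

P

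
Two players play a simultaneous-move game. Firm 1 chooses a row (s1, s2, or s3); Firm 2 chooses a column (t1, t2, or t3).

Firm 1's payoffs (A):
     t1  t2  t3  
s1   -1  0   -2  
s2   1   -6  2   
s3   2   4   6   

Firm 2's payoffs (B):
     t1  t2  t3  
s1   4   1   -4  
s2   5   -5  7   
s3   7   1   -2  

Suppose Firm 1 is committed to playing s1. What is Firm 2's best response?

t1

With Firm 1 fixed at s1, Firm 2's payoffs are: t1 → 4, t2 → 1, t3 → -4.
The maximum is 4, achieved by t1.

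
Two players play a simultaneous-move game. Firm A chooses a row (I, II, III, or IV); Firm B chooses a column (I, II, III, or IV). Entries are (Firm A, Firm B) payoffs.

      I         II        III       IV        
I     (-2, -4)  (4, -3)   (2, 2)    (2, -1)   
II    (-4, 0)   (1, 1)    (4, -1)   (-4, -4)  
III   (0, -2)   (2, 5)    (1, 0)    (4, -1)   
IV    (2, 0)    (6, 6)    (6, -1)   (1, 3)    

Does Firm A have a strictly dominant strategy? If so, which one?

Check whether one of Firm A's strategies beats all alternatives regardless of what the opponent does.
I is not dominant: against I, III gives 0 > -2.
II is not dominant: against I, I gives -2 > -4.
III is not dominant: against I, IV gives 2 > 0.
IV is not dominant: against IV, I gives 2 > 1.
No single strategy is best against every opponent action.

No strictly dominant strategy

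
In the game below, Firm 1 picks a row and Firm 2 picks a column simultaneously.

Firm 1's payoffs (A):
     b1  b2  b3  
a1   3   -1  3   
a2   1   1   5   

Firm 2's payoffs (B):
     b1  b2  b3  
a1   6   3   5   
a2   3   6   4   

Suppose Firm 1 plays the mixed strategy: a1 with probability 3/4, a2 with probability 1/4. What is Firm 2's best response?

b1

Compute Firm 2's expected payoff from each pure strategy against the given mix.
b1: (3/4)·6 + (1/4)·3 = 21/4
b2: (3/4)·3 + (1/4)·6 = 15/4
b3: (3/4)·5 + (1/4)·4 = 19/4
Highest expected payoff is 21/4, from b1.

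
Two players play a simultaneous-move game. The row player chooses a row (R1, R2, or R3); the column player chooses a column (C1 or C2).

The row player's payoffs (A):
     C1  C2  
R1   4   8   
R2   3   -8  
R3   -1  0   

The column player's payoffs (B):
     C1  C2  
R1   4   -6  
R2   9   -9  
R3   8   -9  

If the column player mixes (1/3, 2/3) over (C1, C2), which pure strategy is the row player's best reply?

Compute the row player's expected payoff from each pure strategy against the given mix.
R1: (1/3)·4 + (2/3)·8 = 20/3
R2: (1/3)·3 + (2/3)·(-8) = -13/3
R3: (1/3)·(-1) + (2/3)·0 = -1/3
Highest expected payoff is 20/3, from R1.

R1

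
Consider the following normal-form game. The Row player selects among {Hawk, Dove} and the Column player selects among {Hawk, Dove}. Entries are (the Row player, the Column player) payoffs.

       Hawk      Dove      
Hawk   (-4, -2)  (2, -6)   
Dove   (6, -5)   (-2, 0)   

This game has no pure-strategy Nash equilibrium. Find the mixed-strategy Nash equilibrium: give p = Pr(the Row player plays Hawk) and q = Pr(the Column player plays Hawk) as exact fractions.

Each player's mixing probability is pinned down by making the *other* player indifferent.
The Column player indifferent between Hawk and Dove: p·(-2) + (1−p)·(-5) = p·(-6) + (1−p)·0 ⟹ (-5) + 3p = 0 + (-6)p ⟹ p = 5/9.
The Row player indifferent between Hawk and Dove: q·(-4) + (1−q)·2 = q·6 + (1−q)·(-2) ⟹ 2 + (-6)q = (-2) + 8q ⟹ q = 2/7.

p = 5/9, q = 2/7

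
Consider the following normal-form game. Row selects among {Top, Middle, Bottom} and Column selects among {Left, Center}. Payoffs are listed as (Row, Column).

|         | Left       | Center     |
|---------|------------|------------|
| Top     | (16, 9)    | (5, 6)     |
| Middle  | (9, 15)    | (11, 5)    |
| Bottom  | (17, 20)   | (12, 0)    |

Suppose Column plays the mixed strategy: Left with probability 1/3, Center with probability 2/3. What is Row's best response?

Compute Row's expected payoff from each pure strategy against the given mix.
Top: (1/3)·16 + (2/3)·5 = 26/3
Middle: (1/3)·9 + (2/3)·11 = 31/3
Bottom: (1/3)·17 + (2/3)·12 = 41/3
Highest expected payoff is 41/3, from Bottom.

Bottom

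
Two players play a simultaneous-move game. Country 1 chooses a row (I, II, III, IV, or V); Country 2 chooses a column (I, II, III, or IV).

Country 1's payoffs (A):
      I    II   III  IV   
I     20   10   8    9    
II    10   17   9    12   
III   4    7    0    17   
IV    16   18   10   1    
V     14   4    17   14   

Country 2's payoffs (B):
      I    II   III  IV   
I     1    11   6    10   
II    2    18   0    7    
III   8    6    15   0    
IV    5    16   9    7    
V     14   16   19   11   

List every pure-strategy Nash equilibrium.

Check mutual best responses: a cell is a NE iff neither player can gain by unilaterally deviating.
Country 1's best responses — vs I: I (payoff 20); vs II: IV (payoff 18); vs III: V (payoff 17); vs IV: III (payoff 17).
Country 2's best responses — vs I: II (payoff 11); vs II: II (payoff 18); vs III: III (payoff 15); vs IV: II (payoff 16); vs V: III (payoff 19).
Mutual best responses occur at (IV, II) and (V, III); at each, neither player gains by switching.

(IV, II) and (V, III)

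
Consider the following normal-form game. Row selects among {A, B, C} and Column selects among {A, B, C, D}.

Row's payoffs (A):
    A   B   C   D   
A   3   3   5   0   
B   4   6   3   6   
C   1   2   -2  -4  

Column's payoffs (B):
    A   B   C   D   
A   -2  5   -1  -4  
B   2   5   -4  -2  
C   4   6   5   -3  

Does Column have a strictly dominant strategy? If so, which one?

A strategy is strictly dominant if it gives Column a strictly higher payoff than every other strategy, against every choice by the opponent.
B strictly dominates: vs A: 5 > each of {-2, -1, -4}; vs B: 5 > each of {2, -4, -2}; vs C: 6 > each of {4, 5, -3}.

B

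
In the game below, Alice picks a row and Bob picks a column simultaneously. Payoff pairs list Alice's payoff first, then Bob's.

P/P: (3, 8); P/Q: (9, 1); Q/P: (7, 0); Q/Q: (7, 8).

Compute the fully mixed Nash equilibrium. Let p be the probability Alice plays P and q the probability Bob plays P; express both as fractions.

p = 8/15, q = 1/3

Each player's mixing probability is pinned down by making the *other* player indifferent.
Bob indifferent between P and Q: p·8 + (1−p)·0 = p·1 + (1−p)·8 ⟹ 0 + 8p = 8 + (-7)p ⟹ p = 8/15.
Alice indifferent between P and Q: q·3 + (1−q)·9 = q·7 + (1−q)·7 ⟹ 9 + (-6)q = 7 + 0q ⟹ q = 1/3.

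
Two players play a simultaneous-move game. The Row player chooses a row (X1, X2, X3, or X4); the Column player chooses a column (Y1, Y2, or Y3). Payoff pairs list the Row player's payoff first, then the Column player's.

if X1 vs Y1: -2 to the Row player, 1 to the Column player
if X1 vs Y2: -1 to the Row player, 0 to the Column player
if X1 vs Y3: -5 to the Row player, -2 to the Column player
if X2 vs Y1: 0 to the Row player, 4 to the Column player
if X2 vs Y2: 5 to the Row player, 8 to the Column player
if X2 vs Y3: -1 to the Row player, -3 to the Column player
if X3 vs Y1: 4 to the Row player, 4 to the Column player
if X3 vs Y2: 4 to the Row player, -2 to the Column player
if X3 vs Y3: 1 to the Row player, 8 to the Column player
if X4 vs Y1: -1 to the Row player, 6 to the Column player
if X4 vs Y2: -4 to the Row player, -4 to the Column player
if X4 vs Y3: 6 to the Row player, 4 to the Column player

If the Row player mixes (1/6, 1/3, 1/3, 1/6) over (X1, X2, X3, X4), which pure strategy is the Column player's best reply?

Compute the Column player's expected payoff from each pure strategy against the given mix.
Y1: (1/6)·1 + (1/3)·4 + (1/3)·4 + (1/6)·6 = 23/6
Y2: (1/6)·0 + (1/3)·8 + (1/3)·(-2) + (1/6)·(-4) = 4/3
Y3: (1/6)·(-2) + (1/3)·(-3) + (1/3)·8 + (1/6)·4 = 2
Highest expected payoff is 23/6, from Y1.

Y1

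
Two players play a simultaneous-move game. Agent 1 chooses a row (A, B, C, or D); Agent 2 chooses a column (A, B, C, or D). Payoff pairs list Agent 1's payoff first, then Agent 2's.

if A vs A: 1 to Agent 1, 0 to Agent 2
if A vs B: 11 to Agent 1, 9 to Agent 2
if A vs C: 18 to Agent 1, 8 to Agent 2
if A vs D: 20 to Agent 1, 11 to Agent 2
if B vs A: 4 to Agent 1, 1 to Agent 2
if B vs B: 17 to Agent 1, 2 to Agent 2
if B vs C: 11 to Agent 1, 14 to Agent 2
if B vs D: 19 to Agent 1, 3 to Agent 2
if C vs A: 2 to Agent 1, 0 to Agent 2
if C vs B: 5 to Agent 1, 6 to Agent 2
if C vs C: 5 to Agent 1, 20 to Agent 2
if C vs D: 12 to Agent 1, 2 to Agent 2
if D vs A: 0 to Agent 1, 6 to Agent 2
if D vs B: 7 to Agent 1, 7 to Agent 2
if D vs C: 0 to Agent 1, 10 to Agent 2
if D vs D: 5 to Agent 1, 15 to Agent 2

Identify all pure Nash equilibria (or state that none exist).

A profile is a Nash equilibrium when each player is best-responding to the other.
Agent 1's best responses — vs A: B (payoff 4); vs B: B (payoff 17); vs C: A (payoff 18); vs D: A (payoff 20).
Agent 2's best responses — vs A: D (payoff 11); vs B: C (payoff 14); vs C: C (payoff 20); vs D: D (payoff 15).
The only mutual best response is (A, D); neither player gains by switching there.

(A, D)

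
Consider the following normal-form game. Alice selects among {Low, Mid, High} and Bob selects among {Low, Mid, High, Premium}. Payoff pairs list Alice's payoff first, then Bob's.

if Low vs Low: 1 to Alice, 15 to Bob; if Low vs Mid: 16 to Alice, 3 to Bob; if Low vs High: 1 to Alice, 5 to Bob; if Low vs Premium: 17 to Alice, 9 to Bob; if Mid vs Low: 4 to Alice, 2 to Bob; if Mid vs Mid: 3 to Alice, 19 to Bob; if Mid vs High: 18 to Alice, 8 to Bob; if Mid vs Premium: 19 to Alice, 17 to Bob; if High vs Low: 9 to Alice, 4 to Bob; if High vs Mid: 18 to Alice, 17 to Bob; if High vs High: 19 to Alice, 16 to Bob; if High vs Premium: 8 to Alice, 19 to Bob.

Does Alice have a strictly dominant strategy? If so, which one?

None

Check whether one of Alice's strategies beats all alternatives regardless of what the opponent does.
Low is not dominant: against Low, Mid gives 4 > 1.
Mid is not dominant: against Low, High gives 9 > 4.
High is not dominant: against Premium, Low gives 17 > 8.
No single strategy is best against every opponent action.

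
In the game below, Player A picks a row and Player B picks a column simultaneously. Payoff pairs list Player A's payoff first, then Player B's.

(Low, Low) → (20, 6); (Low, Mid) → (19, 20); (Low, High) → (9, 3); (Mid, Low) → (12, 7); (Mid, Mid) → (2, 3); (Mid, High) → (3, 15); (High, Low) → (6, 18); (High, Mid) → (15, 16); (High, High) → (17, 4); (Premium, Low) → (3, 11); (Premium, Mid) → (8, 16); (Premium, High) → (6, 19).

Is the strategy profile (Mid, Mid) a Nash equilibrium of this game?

No

Holding Player B at Mid: Player A gets 2 from Mid but could get 19 by switching to Low. Player A has a profitable deviation.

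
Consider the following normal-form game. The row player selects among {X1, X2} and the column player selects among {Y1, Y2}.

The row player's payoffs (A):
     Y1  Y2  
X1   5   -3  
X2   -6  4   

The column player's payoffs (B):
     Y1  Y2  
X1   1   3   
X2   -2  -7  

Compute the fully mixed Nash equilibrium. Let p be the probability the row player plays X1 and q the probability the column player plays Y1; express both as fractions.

p = 5/7, q = 7/18

In a mixed NE each player is indifferent between their pure strategies, so the opponent's mix sets the indifference.
The column player indifferent between Y1 and Y2: p·1 + (1−p)·(-2) = p·3 + (1−p)·(-7) ⟹ (-2) + 3p = (-7) + 10p ⟹ p = 5/7.
The row player indifferent between X1 and X2: q·5 + (1−q)·(-3) = q·(-6) + (1−q)·4 ⟹ (-3) + 8q = 4 + (-10)q ⟹ q = 7/18.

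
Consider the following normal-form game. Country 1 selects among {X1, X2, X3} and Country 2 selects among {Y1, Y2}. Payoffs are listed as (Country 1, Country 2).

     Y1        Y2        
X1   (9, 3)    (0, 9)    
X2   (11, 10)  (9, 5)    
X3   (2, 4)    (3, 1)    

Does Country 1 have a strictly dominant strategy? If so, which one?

X2

Check whether one of Country 1's strategies beats all alternatives regardless of what the opponent does.
X2 strictly dominates: vs Y1: 11 > each of {9, 2}; vs Y2: 9 > each of {0, 3}.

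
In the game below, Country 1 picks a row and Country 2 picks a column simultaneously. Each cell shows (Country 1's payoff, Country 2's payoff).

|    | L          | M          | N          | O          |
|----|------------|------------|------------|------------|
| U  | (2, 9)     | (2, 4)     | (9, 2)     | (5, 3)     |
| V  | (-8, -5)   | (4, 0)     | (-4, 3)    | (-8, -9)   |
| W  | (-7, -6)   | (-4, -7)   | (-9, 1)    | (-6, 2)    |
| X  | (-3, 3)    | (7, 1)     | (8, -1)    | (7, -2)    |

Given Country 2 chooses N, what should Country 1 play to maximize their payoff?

With Country 2 fixed at N, Country 1's payoffs are: U → 9, V → -4, W → -9, X → 8.
The maximum is 9, achieved by U.

U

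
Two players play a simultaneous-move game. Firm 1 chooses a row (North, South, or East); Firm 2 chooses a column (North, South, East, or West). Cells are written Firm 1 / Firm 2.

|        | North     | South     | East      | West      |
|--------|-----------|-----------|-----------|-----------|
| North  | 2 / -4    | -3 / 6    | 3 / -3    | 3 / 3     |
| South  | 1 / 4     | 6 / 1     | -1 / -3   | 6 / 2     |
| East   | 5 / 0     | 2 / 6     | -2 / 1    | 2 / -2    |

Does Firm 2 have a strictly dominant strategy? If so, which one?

No strictly dominant strategy

Check whether one of Firm 2's strategies beats all alternatives regardless of what the opponent does.
North is not dominant: against North, South gives 6 > -4.
South is not dominant: against South, North gives 4 > 1.
East is not dominant: against North, South gives 6 > -3.
West is not dominant: against North, South gives 6 > 3.
No single strategy is best against every opponent action.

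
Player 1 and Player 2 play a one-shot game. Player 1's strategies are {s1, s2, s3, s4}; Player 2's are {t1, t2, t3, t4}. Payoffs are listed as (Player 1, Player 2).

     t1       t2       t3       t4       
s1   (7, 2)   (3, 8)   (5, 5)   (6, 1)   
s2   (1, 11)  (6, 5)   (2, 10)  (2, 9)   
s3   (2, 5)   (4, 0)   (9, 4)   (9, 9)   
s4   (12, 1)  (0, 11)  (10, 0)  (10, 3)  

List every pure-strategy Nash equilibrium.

Check mutual best responses: a cell is a NE iff neither player can gain by unilaterally deviating.
Player 1's best responses — vs t1: s4 (payoff 12); vs t2: s2 (payoff 6); vs t3: s4 (payoff 10); vs t4: s4 (payoff 10).
Player 2's best responses — vs s1: t2 (payoff 8); vs s2: t1 (payoff 11); vs s3: t4 (payoff 9); vs s4: t2 (payoff 11).
No cell has both players best-responding. For instance, Player 1's best reply to t4 is s4, but against s4 Player 2 prefers t2 over t4.

There is no pure-strategy Nash equilibrium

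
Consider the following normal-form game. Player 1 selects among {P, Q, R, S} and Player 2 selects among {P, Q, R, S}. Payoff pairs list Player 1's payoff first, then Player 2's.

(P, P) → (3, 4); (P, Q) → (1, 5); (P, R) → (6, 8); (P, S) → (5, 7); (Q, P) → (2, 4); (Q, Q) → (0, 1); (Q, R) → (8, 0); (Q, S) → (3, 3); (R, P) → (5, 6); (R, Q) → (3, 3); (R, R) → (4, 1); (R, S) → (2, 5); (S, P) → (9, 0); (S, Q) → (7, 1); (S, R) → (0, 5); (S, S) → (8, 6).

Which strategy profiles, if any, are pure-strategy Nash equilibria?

Check mutual best responses: a cell is a NE iff neither player can gain by unilaterally deviating.
Player 1's best responses — vs P: S (payoff 9); vs Q: S (payoff 7); vs R: Q (payoff 8); vs S: S (payoff 8).
Player 2's best responses — vs P: R (payoff 8); vs Q: P (payoff 4); vs R: P (payoff 6); vs S: S (payoff 6).
The only mutual best response is (S, S); neither player gains by switching there.

(S, S)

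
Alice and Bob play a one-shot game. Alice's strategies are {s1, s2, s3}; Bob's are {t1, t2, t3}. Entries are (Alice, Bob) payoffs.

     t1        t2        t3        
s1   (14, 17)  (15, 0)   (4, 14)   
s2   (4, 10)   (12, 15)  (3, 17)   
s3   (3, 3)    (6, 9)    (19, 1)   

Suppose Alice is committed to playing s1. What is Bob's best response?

With Alice fixed at s1, Bob's payoffs are: t1 → 17, t2 → 0, t3 → 14.
The maximum is 17, achieved by t1.

t1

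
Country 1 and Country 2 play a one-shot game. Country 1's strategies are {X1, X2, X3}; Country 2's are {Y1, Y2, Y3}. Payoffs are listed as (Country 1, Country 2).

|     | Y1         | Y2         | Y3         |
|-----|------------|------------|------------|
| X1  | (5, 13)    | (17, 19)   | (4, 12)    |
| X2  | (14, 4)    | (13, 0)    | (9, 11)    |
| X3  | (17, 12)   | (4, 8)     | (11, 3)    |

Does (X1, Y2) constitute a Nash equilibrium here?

Holding Country 2 at Y2: Country 1 gets 17 from X1, versus 13 from X2, 4 from X3. No profitable deviation for Country 1.
Holding Country 1 at X1: Country 2 gets 19 from Y2, versus 13 from Y1, 12 from Y3. No profitable deviation for Country 2 either.

Yes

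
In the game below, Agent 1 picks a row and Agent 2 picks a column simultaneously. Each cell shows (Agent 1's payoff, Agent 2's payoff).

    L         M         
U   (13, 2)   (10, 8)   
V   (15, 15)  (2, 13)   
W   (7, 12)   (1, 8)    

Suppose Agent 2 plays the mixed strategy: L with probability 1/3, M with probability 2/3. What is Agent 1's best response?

U

Compute Agent 1's expected payoff from each pure strategy against the given mix.
U: (1/3)·13 + (2/3)·10 = 11
V: (1/3)·15 + (2/3)·2 = 19/3
W: (1/3)·7 + (2/3)·1 = 3
Highest expected payoff is 11, from U.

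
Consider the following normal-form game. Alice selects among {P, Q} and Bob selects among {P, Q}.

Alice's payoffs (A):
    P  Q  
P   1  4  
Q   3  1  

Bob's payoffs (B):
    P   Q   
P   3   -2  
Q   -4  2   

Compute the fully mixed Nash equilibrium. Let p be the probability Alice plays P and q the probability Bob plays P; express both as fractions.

p = 6/11, q = 3/5

In a mixed NE each player is indifferent between their pure strategies, so the opponent's mix sets the indifference.
Bob indifferent between P and Q: p·3 + (1−p)·(-4) = p·(-2) + (1−p)·2 ⟹ (-4) + 7p = 2 + (-4)p ⟹ p = 6/11.
Alice indifferent between P and Q: q·1 + (1−q)·4 = q·3 + (1−q)·1 ⟹ 4 + (-3)q = 1 + 2q ⟹ q = 3/5.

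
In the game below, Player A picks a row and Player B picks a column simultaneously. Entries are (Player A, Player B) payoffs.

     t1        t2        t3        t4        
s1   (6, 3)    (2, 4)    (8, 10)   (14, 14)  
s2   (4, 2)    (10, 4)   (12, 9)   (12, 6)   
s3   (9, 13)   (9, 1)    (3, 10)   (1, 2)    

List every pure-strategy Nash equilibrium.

(s1, t4), (s2, t3), and (s3, t1)

Find each player's best response to every opponent strategy; NE are the intersections.
Player A's best responses — vs t1: s3 (payoff 9); vs t2: s2 (payoff 10); vs t3: s2 (payoff 12); vs t4: s1 (payoff 14).
Player B's best responses — vs s1: t4 (payoff 14); vs s2: t3 (payoff 9); vs s3: t1 (payoff 13).
Mutual best responses occur at (s1, t4), (s2, t3), and (s3, t1); at each, neither player gains by switching.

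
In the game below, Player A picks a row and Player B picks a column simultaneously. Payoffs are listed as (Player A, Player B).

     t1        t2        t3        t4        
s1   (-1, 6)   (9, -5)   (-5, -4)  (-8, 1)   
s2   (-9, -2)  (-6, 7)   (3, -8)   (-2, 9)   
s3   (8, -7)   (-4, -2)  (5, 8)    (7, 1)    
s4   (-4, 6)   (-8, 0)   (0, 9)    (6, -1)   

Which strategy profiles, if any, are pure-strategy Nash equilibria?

A profile is a Nash equilibrium when each player is best-responding to the other.
Player A's best responses — vs t1: s3 (payoff 8); vs t2: s1 (payoff 9); vs t3: s3 (payoff 5); vs t4: s3 (payoff 7).
Player B's best responses — vs s1: t1 (payoff 6); vs s2: t4 (payoff 9); vs s3: t3 (payoff 8); vs s4: t3 (payoff 9).
The only mutual best response is (s3, t3); neither player gains by switching there.

(s3, t3)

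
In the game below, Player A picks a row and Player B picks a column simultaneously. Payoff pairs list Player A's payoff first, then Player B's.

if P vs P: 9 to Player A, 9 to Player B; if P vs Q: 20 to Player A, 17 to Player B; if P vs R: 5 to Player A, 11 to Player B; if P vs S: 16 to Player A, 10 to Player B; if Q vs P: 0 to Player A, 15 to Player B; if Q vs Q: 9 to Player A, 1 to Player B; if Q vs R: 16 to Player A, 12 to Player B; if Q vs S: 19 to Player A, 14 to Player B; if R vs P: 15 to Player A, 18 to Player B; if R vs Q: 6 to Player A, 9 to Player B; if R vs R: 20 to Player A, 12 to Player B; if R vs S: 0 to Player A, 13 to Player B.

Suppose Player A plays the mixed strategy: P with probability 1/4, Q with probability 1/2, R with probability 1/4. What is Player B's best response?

P

Player B's best reply maximizes expected payoff against the mix.
P: (1/4)·9 + (1/2)·15 + (1/4)·18 = 57/4
Q: (1/4)·17 + (1/2)·1 + (1/4)·9 = 7
R: (1/4)·11 + (1/2)·12 + (1/4)·12 = 47/4
S: (1/4)·10 + (1/2)·14 + (1/4)·13 = 51/4
Highest expected payoff is 57/4, from P.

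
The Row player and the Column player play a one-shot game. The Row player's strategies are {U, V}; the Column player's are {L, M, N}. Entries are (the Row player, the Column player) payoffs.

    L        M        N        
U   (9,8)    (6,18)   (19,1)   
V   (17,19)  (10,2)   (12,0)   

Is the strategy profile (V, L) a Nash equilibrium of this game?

Holding the Column player at L: the Row player gets 17 from V, versus 9 from U. No profitable deviation for the Row player.
Holding the Row player at V: the Column player gets 19 from L, versus 2 from M, 0 from N. No profitable deviation for the Column player either.

Yes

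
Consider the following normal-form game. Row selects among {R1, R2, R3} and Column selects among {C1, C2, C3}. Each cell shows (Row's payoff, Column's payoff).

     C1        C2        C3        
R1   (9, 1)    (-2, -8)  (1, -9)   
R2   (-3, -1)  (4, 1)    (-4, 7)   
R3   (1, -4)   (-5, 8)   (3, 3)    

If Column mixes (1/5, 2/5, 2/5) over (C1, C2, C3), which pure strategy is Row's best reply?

Row's best reply maximizes expected payoff against the mix.
R1: (1/5)·9 + (2/5)·(-2) + (2/5)·1 = 7/5
R2: (1/5)·(-3) + (2/5)·4 + (2/5)·(-4) = -3/5
R3: (1/5)·1 + (2/5)·(-5) + (2/5)·3 = -3/5
Highest expected payoff is 7/5, from R1.

R1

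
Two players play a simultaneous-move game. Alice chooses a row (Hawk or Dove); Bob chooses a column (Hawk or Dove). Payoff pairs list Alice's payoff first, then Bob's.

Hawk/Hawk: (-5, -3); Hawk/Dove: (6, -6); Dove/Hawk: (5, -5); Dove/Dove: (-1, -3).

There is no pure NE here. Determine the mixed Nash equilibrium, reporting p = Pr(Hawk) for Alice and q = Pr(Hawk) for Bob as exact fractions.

Each player's mixing probability is pinned down by making the *other* player indifferent.
Bob indifferent between Hawk and Dove: p·(-3) + (1−p)·(-5) = p·(-6) + (1−p)·(-3) ⟹ (-5) + 2p = (-3) + (-3)p ⟹ p = 2/5.
Alice indifferent between Hawk and Dove: q·(-5) + (1−q)·6 = q·5 + (1−q)·(-1) ⟹ 6 + (-11)q = (-1) + 6q ⟹ q = 7/17.

p = 2/5, q = 7/17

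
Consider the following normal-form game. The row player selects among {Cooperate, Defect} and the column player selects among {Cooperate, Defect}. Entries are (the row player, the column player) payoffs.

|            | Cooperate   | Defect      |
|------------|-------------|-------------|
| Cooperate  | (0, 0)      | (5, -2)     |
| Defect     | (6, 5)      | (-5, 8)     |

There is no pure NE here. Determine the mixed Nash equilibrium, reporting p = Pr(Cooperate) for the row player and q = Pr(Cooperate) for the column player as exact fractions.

Each player's mixing probability is pinned down by making the *other* player indifferent.
The column player indifferent between Cooperate and Defect: p·0 + (1−p)·5 = p·(-2) + (1−p)·8 ⟹ 5 + (-5)p = 8 + (-10)p ⟹ p = 3/5.
The row player indifferent between Cooperate and Defect: q·0 + (1−q)·5 = q·6 + (1−q)·(-5) ⟹ 5 + (-5)q = (-5) + 11q ⟹ q = 5/8.

p = 3/5, q = 5/8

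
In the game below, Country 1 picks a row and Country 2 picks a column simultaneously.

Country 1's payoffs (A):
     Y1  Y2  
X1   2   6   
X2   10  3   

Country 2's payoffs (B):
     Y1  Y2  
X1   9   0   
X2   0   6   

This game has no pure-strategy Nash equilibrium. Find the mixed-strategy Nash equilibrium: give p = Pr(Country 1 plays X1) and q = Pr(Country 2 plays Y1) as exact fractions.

p = 2/5, q = 3/11

Each player's mixing probability is pinned down by making the *other* player indifferent.
Country 2 indifferent between Y1 and Y2: p·9 + (1−p)·0 = p·0 + (1−p)·6 ⟹ 0 + 9p = 6 + (-6)p ⟹ p = 2/5.
Country 1 indifferent between X1 and X2: q·2 + (1−q)·6 = q·10 + (1−q)·3 ⟹ 6 + (-4)q = 3 + 7q ⟹ q = 3/11.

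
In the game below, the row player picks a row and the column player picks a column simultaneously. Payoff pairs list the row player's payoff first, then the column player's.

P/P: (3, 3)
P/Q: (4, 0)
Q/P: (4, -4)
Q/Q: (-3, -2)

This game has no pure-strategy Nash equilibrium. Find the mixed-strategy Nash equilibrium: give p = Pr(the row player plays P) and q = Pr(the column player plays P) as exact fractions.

In a mixed NE each player is indifferent between their pure strategies, so the opponent's mix sets the indifference.
The column player indifferent between P and Q: p·3 + (1−p)·(-4) = p·0 + (1−p)·(-2) ⟹ (-4) + 7p = (-2) + 2p ⟹ p = 2/5.
The row player indifferent between P and Q: q·3 + (1−q)·4 = q·4 + (1−q)·(-3) ⟹ 4 + (-1)q = (-3) + 7q ⟹ q = 7/8.

p = 2/5, q = 7/8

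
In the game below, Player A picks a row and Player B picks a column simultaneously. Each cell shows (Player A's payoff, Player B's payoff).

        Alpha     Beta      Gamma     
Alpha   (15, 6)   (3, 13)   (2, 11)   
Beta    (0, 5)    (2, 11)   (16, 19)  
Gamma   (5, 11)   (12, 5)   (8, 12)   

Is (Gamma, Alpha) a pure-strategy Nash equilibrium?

Holding Player B at Alpha: Player A gets 5 from Gamma but could get 15 by switching to Alpha. Player A has a profitable deviation.

No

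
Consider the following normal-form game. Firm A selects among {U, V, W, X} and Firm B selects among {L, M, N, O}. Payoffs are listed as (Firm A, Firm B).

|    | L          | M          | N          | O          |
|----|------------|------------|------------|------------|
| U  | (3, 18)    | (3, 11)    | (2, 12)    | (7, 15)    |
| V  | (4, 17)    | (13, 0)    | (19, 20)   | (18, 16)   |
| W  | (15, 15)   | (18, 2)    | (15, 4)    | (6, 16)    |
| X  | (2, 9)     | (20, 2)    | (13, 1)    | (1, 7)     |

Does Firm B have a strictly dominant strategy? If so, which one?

None

A strategy is strictly dominant if it gives Firm B a strictly higher payoff than every other strategy, against every choice by the opponent.
L is not dominant: against V, N gives 20 > 17.
M is not dominant: against U, L gives 18 > 11.
N is not dominant: against U, L gives 18 > 12.
O is not dominant: against U, L gives 18 > 15.
No single strategy is best against every opponent action.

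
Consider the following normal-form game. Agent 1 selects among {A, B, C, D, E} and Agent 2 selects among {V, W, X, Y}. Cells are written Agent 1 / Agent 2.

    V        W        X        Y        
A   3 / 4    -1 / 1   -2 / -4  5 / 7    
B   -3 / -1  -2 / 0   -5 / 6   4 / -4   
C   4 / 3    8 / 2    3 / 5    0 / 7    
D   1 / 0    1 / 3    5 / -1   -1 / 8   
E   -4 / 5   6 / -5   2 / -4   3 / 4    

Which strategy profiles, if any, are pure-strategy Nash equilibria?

(A, Y)

Check mutual best responses: a cell is a NE iff neither player can gain by unilaterally deviating.
Agent 1's best responses — vs V: C (payoff 4); vs W: C (payoff 8); vs X: D (payoff 5); vs Y: A (payoff 5).
Agent 2's best responses — vs A: Y (payoff 7); vs B: X (payoff 6); vs C: Y (payoff 7); vs D: Y (payoff 8); vs E: V (payoff 5).
The only mutual best response is (A, Y); neither player gains by switching there.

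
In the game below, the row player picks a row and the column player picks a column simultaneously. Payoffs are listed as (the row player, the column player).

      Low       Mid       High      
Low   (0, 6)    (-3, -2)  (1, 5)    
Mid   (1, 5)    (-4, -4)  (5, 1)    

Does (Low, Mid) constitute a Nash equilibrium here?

Holding the column player at Mid: the row player gets -3 from Low, versus -4 from Mid. No profitable deviation for the row player.
Holding the row player at Low: the column player gets -2 from Mid but could get 6 by switching to Low. The column player has a profitable deviation.

No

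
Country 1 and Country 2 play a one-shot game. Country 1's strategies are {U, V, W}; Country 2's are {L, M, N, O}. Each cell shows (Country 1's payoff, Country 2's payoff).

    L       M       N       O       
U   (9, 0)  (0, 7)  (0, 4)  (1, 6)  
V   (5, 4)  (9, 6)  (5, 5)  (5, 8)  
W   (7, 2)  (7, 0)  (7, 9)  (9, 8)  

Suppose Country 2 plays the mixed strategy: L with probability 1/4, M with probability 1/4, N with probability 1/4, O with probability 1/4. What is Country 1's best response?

W

Compute Country 1's expected payoff from each pure strategy against the given mix.
U: (1/4)·9 + (1/4)·0 + (1/4)·0 + (1/4)·1 = 5/2
V: (1/4)·5 + (1/4)·9 + (1/4)·5 + (1/4)·5 = 6
W: (1/4)·7 + (1/4)·7 + (1/4)·7 + (1/4)·9 = 15/2
Highest expected payoff is 15/2, from W.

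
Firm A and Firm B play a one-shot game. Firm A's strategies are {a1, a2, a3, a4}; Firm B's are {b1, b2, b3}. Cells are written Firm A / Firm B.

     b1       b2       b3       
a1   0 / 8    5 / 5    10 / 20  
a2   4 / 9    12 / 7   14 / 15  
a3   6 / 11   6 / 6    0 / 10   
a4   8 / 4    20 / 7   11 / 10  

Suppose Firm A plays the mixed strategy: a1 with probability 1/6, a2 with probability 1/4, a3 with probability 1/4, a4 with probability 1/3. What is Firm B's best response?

Compute Firm B's expected payoff from each pure strategy against the given mix.
b1: (1/6)·8 + (1/4)·9 + (1/4)·11 + (1/3)·4 = 23/3
b2: (1/6)·5 + (1/4)·7 + (1/4)·6 + (1/3)·7 = 77/12
b3: (1/6)·20 + (1/4)·15 + (1/4)·10 + (1/3)·10 = 155/12
Highest expected payoff is 155/12, from b3.

b3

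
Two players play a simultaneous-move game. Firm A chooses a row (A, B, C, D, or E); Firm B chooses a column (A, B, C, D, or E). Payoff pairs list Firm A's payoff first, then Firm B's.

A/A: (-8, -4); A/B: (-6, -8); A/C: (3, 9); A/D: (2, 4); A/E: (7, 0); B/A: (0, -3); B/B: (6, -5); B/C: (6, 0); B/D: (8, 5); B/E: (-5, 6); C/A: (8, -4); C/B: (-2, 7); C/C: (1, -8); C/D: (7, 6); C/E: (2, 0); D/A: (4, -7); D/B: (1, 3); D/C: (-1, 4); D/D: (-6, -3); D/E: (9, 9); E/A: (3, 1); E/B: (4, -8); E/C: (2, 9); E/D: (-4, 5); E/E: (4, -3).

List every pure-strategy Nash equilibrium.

(D, E)

A profile is a Nash equilibrium when each player is best-responding to the other.
Firm A's best responses — vs A: C (payoff 8); vs B: B (payoff 6); vs C: B (payoff 6); vs D: B (payoff 8); vs E: D (payoff 9).
Firm B's best responses — vs A: C (payoff 9); vs B: E (payoff 6); vs C: B (payoff 7); vs D: E (payoff 9); vs E: C (payoff 9).
The only mutual best response is (D, E); neither player gains by switching there.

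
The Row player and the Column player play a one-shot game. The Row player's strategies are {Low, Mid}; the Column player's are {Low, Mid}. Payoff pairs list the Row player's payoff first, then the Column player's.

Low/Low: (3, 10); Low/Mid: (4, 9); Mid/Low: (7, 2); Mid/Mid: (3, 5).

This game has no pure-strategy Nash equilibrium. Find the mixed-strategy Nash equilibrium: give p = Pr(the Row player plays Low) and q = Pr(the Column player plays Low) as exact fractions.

p = 3/4, q = 1/5

In a mixed NE each player is indifferent between their pure strategies, so the opponent's mix sets the indifference.
The Column player indifferent between Low and Mid: p·10 + (1−p)·2 = p·9 + (1−p)·5 ⟹ 2 + 8p = 5 + 4p ⟹ p = 3/4.
The Row player indifferent between Low and Mid: q·3 + (1−q)·4 = q·7 + (1−q)·3 ⟹ 4 + (-1)q = 3 + 4q ⟹ q = 1/5.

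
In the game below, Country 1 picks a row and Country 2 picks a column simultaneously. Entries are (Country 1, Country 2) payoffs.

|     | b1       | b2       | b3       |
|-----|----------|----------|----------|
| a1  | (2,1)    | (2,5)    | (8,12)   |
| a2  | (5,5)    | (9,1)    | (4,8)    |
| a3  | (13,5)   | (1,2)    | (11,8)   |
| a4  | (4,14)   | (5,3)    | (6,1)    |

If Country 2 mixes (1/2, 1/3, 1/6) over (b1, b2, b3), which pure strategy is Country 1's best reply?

a3

Country 1's best reply maximizes expected payoff against the mix.
a1: (1/2)·2 + (1/3)·2 + (1/6)·8 = 3
a2: (1/2)·5 + (1/3)·9 + (1/6)·4 = 37/6
a3: (1/2)·13 + (1/3)·1 + (1/6)·11 = 26/3
a4: (1/2)·4 + (1/3)·5 + (1/6)·6 = 14/3
Highest expected payoff is 26/3, from a3.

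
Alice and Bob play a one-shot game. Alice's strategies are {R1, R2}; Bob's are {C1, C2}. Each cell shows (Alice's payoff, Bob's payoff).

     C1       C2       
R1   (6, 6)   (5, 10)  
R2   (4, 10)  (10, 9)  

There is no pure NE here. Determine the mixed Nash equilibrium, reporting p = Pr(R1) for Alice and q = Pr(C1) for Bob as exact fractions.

p = 1/5, q = 5/7

In a mixed NE each player is indifferent between their pure strategies, so the opponent's mix sets the indifference.
Bob indifferent between C1 and C2: p·6 + (1−p)·10 = p·10 + (1−p)·9 ⟹ 10 + (-4)p = 9 + 1p ⟹ p = 1/5.
Alice indifferent between R1 and R2: q·6 + (1−q)·5 = q·4 + (1−q)·10 ⟹ 5 + 1q = 10 + (-6)q ⟹ q = 5/7.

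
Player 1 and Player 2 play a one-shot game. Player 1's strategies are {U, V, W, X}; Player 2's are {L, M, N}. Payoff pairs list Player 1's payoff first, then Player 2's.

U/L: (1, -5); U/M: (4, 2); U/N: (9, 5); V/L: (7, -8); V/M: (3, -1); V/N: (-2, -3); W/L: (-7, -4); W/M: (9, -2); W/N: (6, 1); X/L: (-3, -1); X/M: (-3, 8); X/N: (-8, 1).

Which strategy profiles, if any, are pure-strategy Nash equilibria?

Find each player's best response to every opponent strategy; NE are the intersections.
Player 1's best responses — vs L: V (payoff 7); vs M: W (payoff 9); vs N: U (payoff 9).
Player 2's best responses — vs U: N (payoff 5); vs V: M (payoff -1); vs W: N (payoff 1); vs X: M (payoff 8).
The only mutual best response is (U, N); neither player gains by switching there.

(U, N)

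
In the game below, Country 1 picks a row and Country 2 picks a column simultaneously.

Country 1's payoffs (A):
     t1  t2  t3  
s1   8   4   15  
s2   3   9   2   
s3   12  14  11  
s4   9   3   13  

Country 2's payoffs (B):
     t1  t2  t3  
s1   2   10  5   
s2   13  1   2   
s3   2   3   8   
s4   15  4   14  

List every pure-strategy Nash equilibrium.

A profile is a Nash equilibrium when each player is best-responding to the other.
Country 1's best responses — vs t1: s3 (payoff 12); vs t2: s3 (payoff 14); vs t3: s1 (payoff 15).
Country 2's best responses — vs s1: t2 (payoff 10); vs s2: t1 (payoff 13); vs s3: t3 (payoff 8); vs s4: t1 (payoff 15).
No cell has both players best-responding. For instance, Country 1's best reply to t2 is s3, but against s3 Country 2 prefers t3 over t2.

There is no pure-strategy Nash equilibrium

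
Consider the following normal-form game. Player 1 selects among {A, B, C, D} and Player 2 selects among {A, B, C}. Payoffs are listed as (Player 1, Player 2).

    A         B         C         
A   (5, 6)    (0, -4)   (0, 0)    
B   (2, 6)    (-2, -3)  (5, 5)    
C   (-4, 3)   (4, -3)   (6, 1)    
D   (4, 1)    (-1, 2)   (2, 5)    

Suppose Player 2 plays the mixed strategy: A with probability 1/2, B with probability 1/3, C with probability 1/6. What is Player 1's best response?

A

Compute Player 1's expected payoff from each pure strategy against the given mix.
A: (1/2)·5 + (1/3)·0 + (1/6)·0 = 5/2
B: (1/2)·2 + (1/3)·(-2) + (1/6)·5 = 7/6
C: (1/2)·(-4) + (1/3)·4 + (1/6)·6 = 1/3
D: (1/2)·4 + (1/3)·(-1) + (1/6)·2 = 2
Highest expected payoff is 5/2, from A.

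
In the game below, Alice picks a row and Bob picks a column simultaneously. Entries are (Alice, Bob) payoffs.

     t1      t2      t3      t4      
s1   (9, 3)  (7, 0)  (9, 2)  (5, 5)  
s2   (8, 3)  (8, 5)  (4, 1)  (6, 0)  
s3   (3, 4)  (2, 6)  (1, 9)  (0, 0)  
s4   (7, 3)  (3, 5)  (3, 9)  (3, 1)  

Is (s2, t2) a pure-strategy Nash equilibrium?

Holding Bob at t2: Alice gets 8 from s2, versus 7 from s1, 2 from s3, 3 from s4. No profitable deviation for Alice.
Holding Alice at s2: Bob gets 5 from t2, versus 3 from t1, 1 from t3, 0 from t4. No profitable deviation for Bob either.

Yes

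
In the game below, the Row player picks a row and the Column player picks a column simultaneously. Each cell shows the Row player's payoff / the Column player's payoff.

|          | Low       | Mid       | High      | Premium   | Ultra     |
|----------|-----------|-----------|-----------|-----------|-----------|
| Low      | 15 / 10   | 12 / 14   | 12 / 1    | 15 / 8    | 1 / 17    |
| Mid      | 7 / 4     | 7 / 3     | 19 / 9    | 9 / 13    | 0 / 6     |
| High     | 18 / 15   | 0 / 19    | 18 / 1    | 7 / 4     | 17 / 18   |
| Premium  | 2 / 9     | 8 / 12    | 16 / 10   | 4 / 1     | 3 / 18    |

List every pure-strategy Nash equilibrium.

No pure-strategy Nash equilibrium

A profile is a Nash equilibrium when each player is best-responding to the other.
The Row player's best responses — vs Low: High (payoff 18); vs Mid: Low (payoff 12); vs High: Mid (payoff 19); vs Premium: Low (payoff 15); vs Ultra: High (payoff 17).
The Column player's best responses — vs Low: Ultra (payoff 17); vs Mid: Premium (payoff 13); vs High: Mid (payoff 19); vs Premium: Ultra (payoff 18).
No cell has both players best-responding. For instance, the Row player's best reply to Ultra is High, but against High the Column player prefers Mid over Ultra.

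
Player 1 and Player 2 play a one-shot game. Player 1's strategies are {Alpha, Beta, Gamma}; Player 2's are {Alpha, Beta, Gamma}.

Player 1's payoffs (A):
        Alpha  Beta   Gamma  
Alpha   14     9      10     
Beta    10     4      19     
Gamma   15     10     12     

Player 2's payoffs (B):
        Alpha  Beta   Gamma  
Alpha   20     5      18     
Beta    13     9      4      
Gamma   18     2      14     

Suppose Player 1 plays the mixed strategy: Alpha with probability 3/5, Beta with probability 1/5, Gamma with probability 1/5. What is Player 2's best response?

Alpha

Compute Player 2's expected payoff from each pure strategy against the given mix.
Alpha: (3/5)·20 + (1/5)·13 + (1/5)·18 = 91/5
Beta: (3/5)·5 + (1/5)·9 + (1/5)·2 = 26/5
Gamma: (3/5)·18 + (1/5)·4 + (1/5)·14 = 72/5
Highest expected payoff is 91/5, from Alpha.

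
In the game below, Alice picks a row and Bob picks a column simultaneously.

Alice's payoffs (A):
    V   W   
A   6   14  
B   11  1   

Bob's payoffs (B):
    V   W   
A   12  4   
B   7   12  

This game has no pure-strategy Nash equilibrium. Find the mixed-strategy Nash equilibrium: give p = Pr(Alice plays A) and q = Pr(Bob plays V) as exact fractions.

In a mixed NE each player is indifferent between their pure strategies, so the opponent's mix sets the indifference.
Bob indifferent between V and W: p·12 + (1−p)·7 = p·4 + (1−p)·12 ⟹ 7 + 5p = 12 + (-8)p ⟹ p = 5/13.
Alice indifferent between A and B: q·6 + (1−q)·14 = q·11 + (1−q)·1 ⟹ 14 + (-8)q = 1 + 10q ⟹ q = 13/18.

p = 5/13, q = 13/18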